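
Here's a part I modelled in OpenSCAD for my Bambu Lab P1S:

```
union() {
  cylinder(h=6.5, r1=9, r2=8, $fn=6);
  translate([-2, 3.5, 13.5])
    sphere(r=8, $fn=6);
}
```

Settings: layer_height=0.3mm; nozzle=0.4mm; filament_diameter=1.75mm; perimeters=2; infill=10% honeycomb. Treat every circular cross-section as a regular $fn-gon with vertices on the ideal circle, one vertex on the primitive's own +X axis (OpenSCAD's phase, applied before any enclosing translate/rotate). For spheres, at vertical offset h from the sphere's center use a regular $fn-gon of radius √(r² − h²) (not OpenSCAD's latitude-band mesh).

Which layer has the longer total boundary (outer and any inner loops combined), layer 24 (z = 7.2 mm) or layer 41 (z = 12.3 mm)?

Layer 24 (z = 7.2): the cone is not intersected at this z (z outside [0, 6.5]); the r=8 sphere at (-2, 3.5) contributes a regular 6-gon of circumradius √(8²−6.3²) = 4.931 (perimeter = 2·6·4.931·sin(180°/6) = 29.58 mm); Merging all regions: only the r=8 sphere at (-2, 3.5) is present, so the union is just that shape — boundary = 29.58 mm. So its perimeter = 29.58 mm. Layer 41 (z = 12.3): the cone is absent (z outside [0, 6.5]); the r=8 sphere at (-2, 3.5) slices to a regular 6-gon of circumradius 7.909 (√(r²−h²) with h=1.2 from center) (perimeter = 2·6·7.909·sin(180°/6) = 47.46 mm); Taking the union: only the r=8 sphere at (-2, 3.5) is present, so the union is just that shape — boundary = 47.46 mm. So its perimeter = 47.46 mm. Layer 41 is larger (47.46 vs 29.58 mm).

layer 41 (z = 12.3 mm)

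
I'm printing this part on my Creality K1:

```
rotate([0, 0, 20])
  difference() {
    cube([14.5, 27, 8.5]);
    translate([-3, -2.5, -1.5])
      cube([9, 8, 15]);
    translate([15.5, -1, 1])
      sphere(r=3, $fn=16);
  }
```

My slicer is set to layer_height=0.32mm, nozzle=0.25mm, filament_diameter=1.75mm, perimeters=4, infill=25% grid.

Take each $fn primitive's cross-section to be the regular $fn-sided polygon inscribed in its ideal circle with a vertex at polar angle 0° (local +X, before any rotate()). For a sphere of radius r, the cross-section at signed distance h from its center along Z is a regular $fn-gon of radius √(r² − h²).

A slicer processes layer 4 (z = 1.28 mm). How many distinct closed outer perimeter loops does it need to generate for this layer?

1

At z = 1.28 mm: the cube is present — its section is the full 14.5×27 rectangle; the cube at (-3, -2.5) is present — its section is the full 9×8 rectangle; the r=3 sphere at (15.5, -1) slices to a regular 16-gon of circumradius 2.987 (√(r²−h²) with h=0.28 from center); After the difference (first − rest): starting from the 14.5×27 cube, the 9×8 cube at (-3, -2.5) partially overlaps it — only the 33.00 mm² overlap (of its 72.00 mm²) is removed, clipping the outline; the r=3 sphere at (15.5, -1) partially overlaps it — only the 2.05 mm² overlap (of its 27.31 mm²) is removed, clipping the outline — 1 connected region; (rotated 20° about Z; rotation is an isometry so areas/perimeters/island counts are preserved). The result has 1 disconnected region.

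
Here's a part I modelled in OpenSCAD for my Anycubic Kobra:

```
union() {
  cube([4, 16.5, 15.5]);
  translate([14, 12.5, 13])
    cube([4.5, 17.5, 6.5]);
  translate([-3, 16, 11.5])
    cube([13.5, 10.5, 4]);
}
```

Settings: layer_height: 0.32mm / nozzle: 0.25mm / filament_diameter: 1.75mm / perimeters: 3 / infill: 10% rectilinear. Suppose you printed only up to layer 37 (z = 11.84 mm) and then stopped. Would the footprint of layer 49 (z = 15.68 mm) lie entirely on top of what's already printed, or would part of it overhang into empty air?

part overhangs

Compare the two slices. At z = 11.84: the cube (footprint 4×16.5) is included at this height (area 66.00 mm²); the cube at (14, 12.5) is absent (z outside [13, 19.5]); the cube at (-3, 16) is present — its section is the full 13.5×10.5 rectangle (area 141.75 mm²); Combining (union): the regions partially overlap — summed areas 207.75 mm² minus the doubly-counted overlap 2.00 mm² gives 205.75 mm² — area = 205.75 mm². At z = 15.68: the cube does not reach this height (z outside [0, 15.5]); the cube at (14, 12.5) is present — its section is the full 4.5×17.5 rectangle (area 78.75 mm²); the cube at (-3, 16) is not intersected at this z (z outside [11.5, 15.5]); Taking the union: only the 4.5×17.5 cube at (14, 12.5) is present, so the union is just that shape — area = 78.75 mm². Checking containment: at z = 15.68 the cross-section extends beyond the z = 11.84 cross-section by about 78.75 mm².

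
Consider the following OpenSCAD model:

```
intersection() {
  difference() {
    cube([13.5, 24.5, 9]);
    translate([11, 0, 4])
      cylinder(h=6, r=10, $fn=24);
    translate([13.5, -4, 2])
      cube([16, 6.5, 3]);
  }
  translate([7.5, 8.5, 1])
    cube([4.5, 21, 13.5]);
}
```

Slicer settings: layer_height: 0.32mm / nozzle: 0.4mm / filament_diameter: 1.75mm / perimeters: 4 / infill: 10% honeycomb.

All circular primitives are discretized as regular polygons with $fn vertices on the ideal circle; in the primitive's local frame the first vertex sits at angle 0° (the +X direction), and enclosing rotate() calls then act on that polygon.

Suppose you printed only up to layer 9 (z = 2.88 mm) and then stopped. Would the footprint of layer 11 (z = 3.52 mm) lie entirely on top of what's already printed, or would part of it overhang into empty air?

Compare the two slices. At z = 2.88: the cube is present — its section is the full 13.5×24.5 rectangle (area 330.75 mm²); the cylinder at (11, 0) is absent (z outside [4, 10]); the cube at (13.5, -4) is present — its section is the full 16×6.5 rectangle (area 104.00 mm²); Taking the first minus the rest: starting from the 13.5×24.5 cube (330.75 mm²), the 16×6.5 cube at (13.5, -4) misses the remaining region (no effect) — area = 330.75 mm²; the 4.5×21 cube at (7.5, 8.5) contributes its full rectangle (area 94.50 mm²); After intersecting: the 4.5×21 cube at (7.5, 8.5) partially overlaps that combined region; clipping to the common part keeps 72.00 mm² — area = 72.00 mm². At z = 3.52: the cube is present — its section is the full 13.5×24.5 rectangle (area 330.75 mm²); the cylinder at (11, 0) is not intersected at this z (z outside [4, 10]); the 16×6.5 cube at (13.5, -4) contributes its full rectangle (area 104.00 mm²); After the difference (first − rest): starting from the 13.5×24.5 cube (330.75 mm²), the 16×6.5 cube at (13.5, -4) misses the remaining region (no effect) — area = 330.75 mm²; the cube at (7.5, 8.5) is present — its section is the full 4.5×21 rectangle (area 94.50 mm²); Taking the intersection: the 4.5×21 cube at (7.5, 8.5) partially overlaps the result so far; clipping to the common part keeps 72.00 mm² — area = 72.00 mm². Checking containment: the cross-section at z = 3.52 is a subset of the cross-section at z = 2.88.

entirely on top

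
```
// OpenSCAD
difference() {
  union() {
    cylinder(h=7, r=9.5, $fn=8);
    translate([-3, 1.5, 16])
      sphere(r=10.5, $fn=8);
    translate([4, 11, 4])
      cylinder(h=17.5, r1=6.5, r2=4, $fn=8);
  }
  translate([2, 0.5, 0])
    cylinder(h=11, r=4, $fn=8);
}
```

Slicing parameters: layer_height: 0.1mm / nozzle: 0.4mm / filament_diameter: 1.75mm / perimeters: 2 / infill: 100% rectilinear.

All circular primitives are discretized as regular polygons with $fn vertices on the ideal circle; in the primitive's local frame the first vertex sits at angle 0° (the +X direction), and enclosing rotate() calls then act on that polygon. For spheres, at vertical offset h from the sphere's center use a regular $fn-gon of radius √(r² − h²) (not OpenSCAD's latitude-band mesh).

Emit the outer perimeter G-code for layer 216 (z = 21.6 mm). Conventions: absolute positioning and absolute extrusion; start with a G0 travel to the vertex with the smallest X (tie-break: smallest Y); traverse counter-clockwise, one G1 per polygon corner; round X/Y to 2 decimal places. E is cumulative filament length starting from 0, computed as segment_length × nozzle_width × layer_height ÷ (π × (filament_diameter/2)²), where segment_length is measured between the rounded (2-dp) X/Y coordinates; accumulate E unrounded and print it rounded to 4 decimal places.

G0 X-11.88 Y1.50 Z21.60
G1 X-9.28 Y-4.78 E0.1130
G1 X-3.00 Y-7.38 E0.2261
G1 X3.28 Y-4.78 E0.3391
G1 X5.88 Y1.50 E0.4521
G1 X3.28 Y7.78 E0.5652
G1 X-3.00 Y10.38 E0.6782
G1 X-9.28 Y7.78 E0.7912
G1 X-11.88 Y1.50 E0.9043

At z = 21.6 mm: the cylinder is absent (z outside [0, 7]); the sphere at (-3, 1.5): section is a regular 8-gon, circumradius = √(r²−h²) = √(10.5²−5.6²) = 8.882; the cone at (4, 11) is absent (z outside [4, 21.5]); Merging all regions: only the r=10.5 sphere at (-3, 1.5) is present, so the union is just that shape — 1 connected region; the cylinder at (2, 0.5) is absent (z outside [0, 11]); After the difference (first − rest): none of the subtracted shapes is present at this height, so the result so far is unchanged — 1 connected region. The outline is a single polygon with 8 vertices. Extrusion per mm of travel: 0.4 × 0.1 / (π × 0.875²) = 0.016630. Accumulating E over each segment gives final E = 0.9043.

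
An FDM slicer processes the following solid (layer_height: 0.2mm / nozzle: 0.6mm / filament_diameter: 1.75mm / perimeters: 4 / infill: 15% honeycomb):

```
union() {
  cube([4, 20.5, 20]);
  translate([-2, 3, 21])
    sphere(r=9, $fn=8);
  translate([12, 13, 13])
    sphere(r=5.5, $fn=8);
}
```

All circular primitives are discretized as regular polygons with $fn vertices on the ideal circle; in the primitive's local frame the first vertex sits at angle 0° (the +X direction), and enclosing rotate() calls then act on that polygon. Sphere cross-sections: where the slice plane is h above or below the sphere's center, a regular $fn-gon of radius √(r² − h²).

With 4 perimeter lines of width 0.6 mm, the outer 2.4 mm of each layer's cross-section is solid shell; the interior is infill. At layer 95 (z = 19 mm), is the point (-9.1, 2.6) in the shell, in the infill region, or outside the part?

shell

At z = 19 mm: the 4×20.5 cube contributes its full rectangle; the sphere at (-2, 3): section is a regular 8-gon, circumradius = √(r²−h²) = √(9²−2²) = 8.775; the sphere at (12, 13) is absent (|z−center|=6.000 > r=5.5); Taking the union: the regions partially overlap (shared area 40.47 mm²), so overlapping operands fuse into one piece — 1 connected region. Overall, the cross-section is a single solid region. The nearest boundary edge runs (-8.20, -3.20)→(-10.77, 3.00); distance from the point to it = 1.39 mm. The point is inside the cross-section, 1.39 mm from the nearest boundary — within the 2.4 mm shell band (4 × 0.6).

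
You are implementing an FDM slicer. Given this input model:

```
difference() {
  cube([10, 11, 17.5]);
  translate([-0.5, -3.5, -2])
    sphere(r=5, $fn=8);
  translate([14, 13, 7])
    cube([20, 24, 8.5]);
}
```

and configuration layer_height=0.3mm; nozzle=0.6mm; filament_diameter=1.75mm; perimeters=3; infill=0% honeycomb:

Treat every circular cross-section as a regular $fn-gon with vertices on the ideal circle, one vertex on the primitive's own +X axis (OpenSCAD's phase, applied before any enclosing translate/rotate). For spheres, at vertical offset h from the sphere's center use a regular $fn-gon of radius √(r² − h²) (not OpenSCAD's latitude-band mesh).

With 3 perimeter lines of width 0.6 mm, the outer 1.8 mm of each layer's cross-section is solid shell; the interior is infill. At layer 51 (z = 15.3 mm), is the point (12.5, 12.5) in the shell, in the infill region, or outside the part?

outside

At z = 15.3 mm: the cube (footprint 10×11) is included at this height; the sphere at (-0.5, -3.5) is absent (|z−center|=17.300 > r=5); the cube at (14, 13) is present — its section is the full 20×24 rectangle; Subtracting the remaining from the first: starting from the 10×11 cube, the 20×24 cube at (14, 13) misses the remaining region (no effect) — 1 connected region. Overall, the cross-section is a single solid region. The nearest boundary edge runs (0.00, 11.00)→(10.00, 11.00); distance from the point to it = 2.92 mm. The point is not inside any of the regions above, so it lies outside the cross-section (2.92 mm from the nearest boundary).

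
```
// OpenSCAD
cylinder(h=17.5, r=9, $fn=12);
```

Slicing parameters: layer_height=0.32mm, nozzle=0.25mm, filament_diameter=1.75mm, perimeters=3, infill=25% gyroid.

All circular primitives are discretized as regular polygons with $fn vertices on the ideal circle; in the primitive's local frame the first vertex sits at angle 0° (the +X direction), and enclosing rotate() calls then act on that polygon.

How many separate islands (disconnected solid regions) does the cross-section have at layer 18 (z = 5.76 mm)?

1

At z = 5.76 mm: the cylinder: section is a regular 12-gon, circumradius r=9. Overall, the cross-section is a single solid region. Island count = 1.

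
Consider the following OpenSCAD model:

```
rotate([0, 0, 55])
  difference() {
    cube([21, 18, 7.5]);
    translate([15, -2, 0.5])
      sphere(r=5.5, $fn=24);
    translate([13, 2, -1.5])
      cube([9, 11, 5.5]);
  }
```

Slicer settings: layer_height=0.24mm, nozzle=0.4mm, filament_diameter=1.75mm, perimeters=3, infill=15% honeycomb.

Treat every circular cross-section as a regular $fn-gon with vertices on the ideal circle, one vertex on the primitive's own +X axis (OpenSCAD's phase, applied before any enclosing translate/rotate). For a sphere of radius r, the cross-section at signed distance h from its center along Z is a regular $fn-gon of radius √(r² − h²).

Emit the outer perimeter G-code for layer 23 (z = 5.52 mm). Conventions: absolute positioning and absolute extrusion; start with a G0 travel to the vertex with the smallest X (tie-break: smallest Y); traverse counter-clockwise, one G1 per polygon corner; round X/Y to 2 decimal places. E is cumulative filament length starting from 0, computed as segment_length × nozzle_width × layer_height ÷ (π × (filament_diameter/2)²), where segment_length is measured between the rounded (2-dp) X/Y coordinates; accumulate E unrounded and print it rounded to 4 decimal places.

G0 X-14.74 Y10.32 Z5.52
G1 X0.00 Y0.00 E0.7182
G1 X8.03 Y11.47 E1.2770
G1 X8.13 Y11.91 E1.2950
G1 X8.40 Y12.43 E1.3184
G1 X8.80 Y12.86 E1.3418
G1 X9.17 Y13.10 E1.3594
G1 X12.05 Y17.20 E1.5594
G1 X-2.70 Y27.53 E2.2781
G1 X-14.74 Y10.32 E3.1164

At z = 5.52 mm: the 21×18 cube contributes its full rectangle; the r=5.5 sphere at (15, -2) slices to a regular 24-gon of circumradius 2.247 (√(r²−h²) with h=5.02 from center); the cube at (13, 2) does not reach this height (z outside [-1.5, 4]); Subtracting the remaining from the first: starting from the 21×18 cube, the r=5.5 sphere at (15, -2) partially overlaps it — only the 0.31 mm² overlap (of its 15.68 mm²) is removed, clipping the outline — 1 connected region; (whole slice rotated 55° about Z — lengths, areas and connectivity unchanged). The outline is a single polygon with 9 vertices. Extrusion per mm of travel: 0.4 × 0.24 / (π × 0.875²) = 0.039912. Accumulating E over each segment gives final E = 3.1164.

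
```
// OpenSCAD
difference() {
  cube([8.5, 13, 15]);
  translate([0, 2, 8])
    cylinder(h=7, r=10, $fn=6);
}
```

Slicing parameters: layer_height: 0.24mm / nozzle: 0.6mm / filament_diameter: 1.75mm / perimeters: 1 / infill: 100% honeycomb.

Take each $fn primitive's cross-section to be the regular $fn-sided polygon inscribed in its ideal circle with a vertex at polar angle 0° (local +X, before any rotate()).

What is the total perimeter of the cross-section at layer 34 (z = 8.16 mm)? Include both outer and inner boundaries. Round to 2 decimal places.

31.24 mm

At z = 8.16 mm: the 8.5×13 cube contributes its full rectangle (perimeter 43.00 mm); the r=10 cylinder at (0, 2) contributes a regular 6-gon of circumradius 10 (perimeter = 2·6·10.000·sin(180°/6) = 60.00 mm); Taking the first minus the rest: starting from the 8.5×13 cube, the r=10 cylinder at (0, 2) partially overlaps it — only the 80.00 mm² overlap (of its 259.81 mm²) is removed, clipping the outline — boundary = 31.24 mm. Overall, the cross-section is a single solid region. Total boundary length (outer) = 31.24 mm.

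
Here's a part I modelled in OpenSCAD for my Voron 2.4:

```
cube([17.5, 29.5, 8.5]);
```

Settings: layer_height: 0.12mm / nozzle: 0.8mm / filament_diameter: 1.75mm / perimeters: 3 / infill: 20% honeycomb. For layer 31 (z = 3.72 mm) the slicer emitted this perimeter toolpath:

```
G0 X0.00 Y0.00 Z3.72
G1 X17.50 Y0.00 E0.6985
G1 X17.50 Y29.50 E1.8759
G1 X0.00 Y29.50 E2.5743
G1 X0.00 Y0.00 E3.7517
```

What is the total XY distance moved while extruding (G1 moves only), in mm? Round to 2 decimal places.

94.00 mm

Sum the Euclidean lengths of each G1 segment: total = 94.00 mm.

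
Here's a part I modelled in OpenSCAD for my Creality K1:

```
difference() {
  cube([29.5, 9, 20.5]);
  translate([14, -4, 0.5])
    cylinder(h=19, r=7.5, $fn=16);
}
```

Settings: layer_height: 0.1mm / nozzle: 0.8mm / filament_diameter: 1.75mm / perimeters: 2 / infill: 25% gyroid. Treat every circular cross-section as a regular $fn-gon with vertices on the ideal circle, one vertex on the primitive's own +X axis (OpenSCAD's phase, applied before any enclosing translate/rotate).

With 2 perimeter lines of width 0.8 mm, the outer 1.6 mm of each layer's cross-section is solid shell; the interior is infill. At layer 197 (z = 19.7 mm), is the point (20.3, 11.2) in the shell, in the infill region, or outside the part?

At z = 19.7 mm: the 29.5×9 cube contributes its full rectangle; the cylinder at (14, -4) does not reach this height (z outside [0.5, 19.5]); Taking the first minus the rest: none of the subtracted shapes is present at this height, so the 29.5×9 cube is unchanged — 1 connected region. Overall, the cross-section is a single solid region. The nearest boundary edge runs (29.50, 9.00)→(0.00, 9.00); distance from the point to it = 2.20 mm. The point is not inside any of the regions above, so it lies outside the cross-section (2.20 mm from the nearest boundary).

outside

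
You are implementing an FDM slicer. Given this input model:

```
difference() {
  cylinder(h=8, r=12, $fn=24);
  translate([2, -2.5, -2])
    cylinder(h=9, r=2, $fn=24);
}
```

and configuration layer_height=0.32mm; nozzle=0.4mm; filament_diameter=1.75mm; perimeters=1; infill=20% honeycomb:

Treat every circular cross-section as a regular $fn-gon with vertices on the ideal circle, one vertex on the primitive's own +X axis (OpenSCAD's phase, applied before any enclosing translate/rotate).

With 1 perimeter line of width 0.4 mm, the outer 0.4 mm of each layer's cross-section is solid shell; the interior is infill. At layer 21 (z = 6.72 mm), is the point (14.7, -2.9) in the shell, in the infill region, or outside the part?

At z = 6.72 mm: the r=12 cylinder contributes a regular 24-gon of circumradius 12; the r=2 cylinder at (2, -2.5) contributes a regular 24-gon of circumradius 2; Subtracting the remaining from the first: starting from the r=12 cylinder, the r=2 cylinder at (2, -2.5) lies wholly inside it (removes its full 12.42 mm² and its 12.53 mm outline becomes a hole wall) — 1 connected region with 1 hole. Overall, the cross-section is one region with 1 hole. The nearest boundary edge runs (12.00, 0.00)→(11.59, -3.11); distance from the point to it = 3.06 mm. The point is not inside any of the regions above, so it lies outside the cross-section (3.06 mm from the nearest boundary).

outside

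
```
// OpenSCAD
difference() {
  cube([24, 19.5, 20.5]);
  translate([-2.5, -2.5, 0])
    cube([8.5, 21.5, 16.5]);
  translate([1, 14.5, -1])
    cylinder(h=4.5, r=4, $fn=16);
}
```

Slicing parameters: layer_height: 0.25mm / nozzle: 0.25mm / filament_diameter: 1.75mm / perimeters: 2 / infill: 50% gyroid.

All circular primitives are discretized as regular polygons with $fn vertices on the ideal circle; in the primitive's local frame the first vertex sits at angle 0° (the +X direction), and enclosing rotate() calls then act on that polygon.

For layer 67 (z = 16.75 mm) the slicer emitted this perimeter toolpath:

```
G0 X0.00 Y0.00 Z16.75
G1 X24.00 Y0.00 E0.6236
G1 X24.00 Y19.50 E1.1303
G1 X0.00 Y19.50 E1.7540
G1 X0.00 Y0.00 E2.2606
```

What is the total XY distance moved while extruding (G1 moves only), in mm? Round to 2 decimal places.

87.00 mm

Sum the Euclidean lengths of each G1 segment: total = 87.00 mm.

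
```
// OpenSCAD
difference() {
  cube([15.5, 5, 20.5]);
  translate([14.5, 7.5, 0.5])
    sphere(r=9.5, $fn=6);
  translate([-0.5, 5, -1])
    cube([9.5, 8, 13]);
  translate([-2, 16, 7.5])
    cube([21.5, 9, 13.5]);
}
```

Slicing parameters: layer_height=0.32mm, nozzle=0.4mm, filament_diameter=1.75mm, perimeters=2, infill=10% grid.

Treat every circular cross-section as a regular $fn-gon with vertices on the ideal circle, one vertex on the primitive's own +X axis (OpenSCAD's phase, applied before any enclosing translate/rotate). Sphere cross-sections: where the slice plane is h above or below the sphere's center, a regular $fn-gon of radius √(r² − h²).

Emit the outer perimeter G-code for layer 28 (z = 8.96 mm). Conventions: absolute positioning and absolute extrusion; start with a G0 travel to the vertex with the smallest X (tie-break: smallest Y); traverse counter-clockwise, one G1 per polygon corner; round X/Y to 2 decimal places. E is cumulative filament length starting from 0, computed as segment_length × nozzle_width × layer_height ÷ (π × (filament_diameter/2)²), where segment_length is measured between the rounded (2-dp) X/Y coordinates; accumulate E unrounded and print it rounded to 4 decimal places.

At z = 8.96 mm: the cube is present — its section is the full 15.5×5 rectangle; the r=9.5 sphere at (14.5, 7.5) contributes a regular 6-gon of circumradius √(9.5²−8.46²) = 4.322; the cube at (-0.5, 5) is present — its section is the full 9.5×8 rectangle; the cube at (-2, 16) (footprint 21.5×9) is included at this height; Taking the first minus the rest: starting from the 15.5×5 cube, the r=9.5 sphere at (14.5, 7.5) partially overlaps it — only the 4.37 mm² overlap (of its 48.53 mm²) is removed, clipping the outline; the 9.5×8 cube at (-0.5, 5) misses the remaining region (no effect); the 21.5×9 cube at (-2, 16) misses the remaining region (no effect) — 1 connected region. The outline is a single polygon with 6 vertices. Extrusion per mm of travel: 0.4 × 0.32 / (π × 0.875²) = 0.053216. Accumulating E over each segment gives final E = 2.1539.

G0 X0.00 Y0.00 Z8.96
G1 X15.50 Y0.00 E0.8249
G1 X15.50 Y3.76 E1.0249
G1 X12.34 Y3.76 E1.1931
G1 X11.62 Y5.00 E1.2694
G1 X0.00 Y5.00 E1.8878
G1 X0.00 Y0.00 E2.1539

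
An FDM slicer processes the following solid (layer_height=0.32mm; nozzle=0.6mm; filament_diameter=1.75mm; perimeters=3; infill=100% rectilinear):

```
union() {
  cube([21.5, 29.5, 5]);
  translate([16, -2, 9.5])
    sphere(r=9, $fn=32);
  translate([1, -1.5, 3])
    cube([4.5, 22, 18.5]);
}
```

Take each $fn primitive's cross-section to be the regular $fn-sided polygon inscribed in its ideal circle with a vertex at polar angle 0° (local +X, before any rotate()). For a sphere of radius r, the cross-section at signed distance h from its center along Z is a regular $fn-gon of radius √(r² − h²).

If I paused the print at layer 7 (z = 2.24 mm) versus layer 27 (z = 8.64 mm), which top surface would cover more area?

Layer 7 (z = 2.24): the cube is present — its section is the full 21.5×29.5 rectangle (area 634.25 mm²); the r=9 sphere at (16, -2) slices to a regular 32-gon of circumradius 5.319 (√(r²−h²) with h=7.26 from center) (area = (32/2)·5.319²·sin(360°/32) = 88.31 mm²); the cube at (1, -1.5) is not intersected at this z (z outside [3, 21.5]); Combining (union): the regions partially overlap — summed areas 722.56 mm² minus the doubly-counted overlap 23.46 mm² gives 699.10 mm² — area = 699.10 mm². So its area = 699.10 mm². Layer 27 (z = 8.64): the cube does not reach this height (z outside [0, 5]); the sphere at (16, -2): section is a regular 32-gon, circumradius = √(r²−h²) = √(9²−0.86²) = 8.959 (area = (32/2)·8.959²·sin(360°/32) = 250.53 mm²); the cube at (1, -1.5) (footprint 4.5×22) is included at this height (area 99.00 mm²); Merging all regions: the 2 present regions are separate (no shared area or edge), so areas and boundary lengths simply add and each stays a separate island — area = 349.53 mm². So its area = 349.53 mm². Layer 7 is larger (699.10 vs 349.53 mm²).

layer 7 (z = 2.24 mm)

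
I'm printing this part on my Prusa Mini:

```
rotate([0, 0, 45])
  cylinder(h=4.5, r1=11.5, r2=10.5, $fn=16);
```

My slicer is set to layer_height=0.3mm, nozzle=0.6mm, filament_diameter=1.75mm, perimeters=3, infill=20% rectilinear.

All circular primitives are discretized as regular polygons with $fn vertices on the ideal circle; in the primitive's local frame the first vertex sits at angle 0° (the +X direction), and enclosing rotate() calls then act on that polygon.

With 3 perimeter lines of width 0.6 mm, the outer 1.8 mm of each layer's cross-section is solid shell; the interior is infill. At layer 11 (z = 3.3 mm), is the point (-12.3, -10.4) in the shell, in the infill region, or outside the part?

outside

At z = 3.3 mm: the cone (r1=11.5→r2=10.5) has section circumradius 10.767 here — a regular 16-gon; (rotated 45° about Z; rotation is an isometry so areas/perimeters/island counts are preserved). Overall, the cross-section is a single solid region. Undo the 45° rotation: the query point maps to (-16.051, 1.344) in the un-rotated model frame. The nearest boundary edge runs (-9.95, 4.12)→(-10.77, 0.00); distance from the point to it = 5.45 mm. The point is not inside any of the regions above, so it lies outside the cross-section (5.45 mm from the nearest boundary).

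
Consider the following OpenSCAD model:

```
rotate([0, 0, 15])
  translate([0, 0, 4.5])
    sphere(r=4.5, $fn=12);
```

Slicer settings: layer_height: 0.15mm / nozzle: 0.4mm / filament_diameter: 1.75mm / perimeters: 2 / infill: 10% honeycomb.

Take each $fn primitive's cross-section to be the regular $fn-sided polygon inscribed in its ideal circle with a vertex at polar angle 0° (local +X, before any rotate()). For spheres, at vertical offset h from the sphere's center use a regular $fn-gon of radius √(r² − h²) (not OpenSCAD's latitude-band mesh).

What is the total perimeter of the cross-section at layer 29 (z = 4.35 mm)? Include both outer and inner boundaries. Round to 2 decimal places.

27.94 mm

At z = 4.35 mm: the r=4.5 sphere contributes a regular 12-gon of circumradius √(4.5²−0.15²) = 4.497 (perimeter = 2·12·4.497·sin(180°/12) = 27.94 mm); (rotated 15° about Z; rotation is an isometry so areas/perimeters/island counts are preserved). Overall, the cross-section is a single solid region. Total boundary length (outer) = 27.94 mm.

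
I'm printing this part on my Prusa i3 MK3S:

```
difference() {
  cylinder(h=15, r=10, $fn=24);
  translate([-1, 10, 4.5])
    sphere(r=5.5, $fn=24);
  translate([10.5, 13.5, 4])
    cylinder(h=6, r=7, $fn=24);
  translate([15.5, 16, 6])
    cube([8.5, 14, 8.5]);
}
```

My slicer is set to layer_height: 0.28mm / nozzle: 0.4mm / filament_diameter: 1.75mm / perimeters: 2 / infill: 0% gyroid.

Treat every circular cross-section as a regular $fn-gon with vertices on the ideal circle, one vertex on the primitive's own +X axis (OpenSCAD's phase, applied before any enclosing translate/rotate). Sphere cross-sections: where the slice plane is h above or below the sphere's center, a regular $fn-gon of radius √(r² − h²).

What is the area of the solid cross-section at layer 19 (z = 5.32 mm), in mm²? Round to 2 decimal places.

271.11 mm²

At z = 5.32 mm: the r=10 cylinder contributes a regular 24-gon of circumradius 10 (area = (24/2)·10.000²·sin(360°/24) = 310.58 mm²); the sphere at (-1, 10): section is a regular 24-gon, circumradius = √(r²−h²) = √(5.5²−0.82²) = 5.439 (area = (24/2)·5.439²·sin(360°/24) = 91.86 mm²); the r=7 cylinder at (10.5, 13.5) contributes a regular 24-gon of circumradius 7 (area = (24/2)·7.000²·sin(360°/24) = 152.19 mm²); the cube at (15.5, 16) is not intersected at this z (z outside [6, 14.5]); Taking the first minus the rest: starting from the r=10 cylinder (310.58 mm²), the r=5.5 sphere at (-1, 10) partially overlaps it — only the 39.47 mm² overlap (of its 91.86 mm²) is removed, clipping the outline; the r=7 cylinder at (10.5, 13.5) misses the remaining region (no effect) — area = 271.11 mm². Overall, the cross-section is a single solid region. Net area = 271.11 mm².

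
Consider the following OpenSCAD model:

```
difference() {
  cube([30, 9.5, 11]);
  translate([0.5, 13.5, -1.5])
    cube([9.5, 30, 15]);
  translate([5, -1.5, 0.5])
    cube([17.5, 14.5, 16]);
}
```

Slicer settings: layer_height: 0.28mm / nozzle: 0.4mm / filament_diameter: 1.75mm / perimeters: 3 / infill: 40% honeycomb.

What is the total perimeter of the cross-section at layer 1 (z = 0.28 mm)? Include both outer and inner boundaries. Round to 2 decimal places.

79.00 mm

At z = 0.28 mm: the cube (footprint 30×9.5) is included at this height (perimeter 79.00 mm); the cube at (0.5, 13.5) (footprint 9.5×30) is included at this height (perimeter 79.00 mm); the cube at (5, -1.5) is absent (z outside [0.5, 16.5]); Subtracting the remaining from the first: starting from the 30×9.5 cube, the 9.5×30 cube at (0.5, 13.5) misses the remaining region (no effect) — boundary = 79.00 mm. Overall, the cross-section is a single solid region. Total boundary length (outer) = 79.00 mm.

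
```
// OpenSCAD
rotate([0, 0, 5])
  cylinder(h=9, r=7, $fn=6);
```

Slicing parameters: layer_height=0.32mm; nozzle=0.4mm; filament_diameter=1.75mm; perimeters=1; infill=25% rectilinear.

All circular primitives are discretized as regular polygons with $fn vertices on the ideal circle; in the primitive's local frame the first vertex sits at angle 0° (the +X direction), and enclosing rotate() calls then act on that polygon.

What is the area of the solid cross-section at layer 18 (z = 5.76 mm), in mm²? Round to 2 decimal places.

127.31 mm²

At z = 5.76 mm: the cylinder: section is a regular 6-gon, circumradius r=7 (area = (6/2)·7.000²·sin(360°/6) = 127.31 mm²); (whole slice rotated 5° about Z — lengths, areas and connectivity unchanged). Overall, the cross-section is a single solid region. Net area = 127.31 mm².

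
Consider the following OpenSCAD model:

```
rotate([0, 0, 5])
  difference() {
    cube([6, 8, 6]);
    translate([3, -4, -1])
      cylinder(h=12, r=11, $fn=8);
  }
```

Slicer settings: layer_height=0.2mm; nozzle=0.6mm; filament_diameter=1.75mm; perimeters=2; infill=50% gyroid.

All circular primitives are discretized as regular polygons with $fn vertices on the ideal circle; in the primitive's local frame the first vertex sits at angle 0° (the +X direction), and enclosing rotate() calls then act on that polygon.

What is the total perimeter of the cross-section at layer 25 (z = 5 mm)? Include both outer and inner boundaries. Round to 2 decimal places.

16.98 mm

At z = 5 mm: the 6×8 cube contributes its full rectangle (perimeter 28.00 mm); the r=11 cylinder at (3, -4) gives a regular 8-gon of circumradius 11 (constant along its height) (perimeter = 2·8·11.000·sin(180°/8) = 67.35 mm); Taking the first minus the rest: starting from the 6×8 cube, the r=11 cylinder at (3, -4) partially overlaps it — only the 38.27 mm² overlap (of its 342.24 mm²) is removed, clipping the outline — boundary = 16.98 mm; (rotated 5° about Z; rotation is an isometry so areas/perimeters/island counts are preserved). Overall, the cross-section is a single solid region. Total boundary length (outer) = 16.98 mm.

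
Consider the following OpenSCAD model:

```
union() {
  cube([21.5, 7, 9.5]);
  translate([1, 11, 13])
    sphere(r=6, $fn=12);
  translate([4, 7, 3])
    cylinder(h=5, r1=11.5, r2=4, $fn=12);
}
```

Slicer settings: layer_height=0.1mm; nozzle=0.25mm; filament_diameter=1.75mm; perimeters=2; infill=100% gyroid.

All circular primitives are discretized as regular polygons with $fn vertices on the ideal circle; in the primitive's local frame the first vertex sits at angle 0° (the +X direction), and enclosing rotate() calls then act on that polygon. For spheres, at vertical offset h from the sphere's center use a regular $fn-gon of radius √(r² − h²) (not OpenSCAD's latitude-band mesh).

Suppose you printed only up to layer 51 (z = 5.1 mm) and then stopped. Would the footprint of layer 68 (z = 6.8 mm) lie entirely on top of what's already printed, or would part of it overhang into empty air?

Compare the two slices. At z = 5.1: the 21.5×7 cube contributes its full rectangle (area 150.50 mm²); the sphere at (1, 11) is not intersected at this z (|z−center|=7.900 > r=6); the cone at (4, 7) contributes a regular 12-gon of circumradius 8.350 (interpolated between r1=11.5 and r2=4 at t=0.420) (area = (12/2)·8.350²·sin(360°/12) = 209.17 mm²); Merging all regions: the regions partially overlap — summed areas 359.67 mm² minus the doubly-counted overlap 76.96 mm² gives 282.70 mm² — area = 282.70 mm². At z = 6.8: the 21.5×7 cube contributes its full rectangle (area 150.50 mm²); the sphere at (1, 11) is not intersected at this z (|z−center|=6.200 > r=6); the cone at (4, 7) contributes a regular 12-gon of circumradius 5.800 (interpolated between r1=11.5 and r2=4 at t=0.760) (area = (12/2)·5.800²·sin(360°/12) = 100.92 mm²); Combining (union): the regions partially overlap — summed areas 251.42 mm² minus the doubly-counted overlap 45.84 mm² gives 205.58 mm² — area = 205.58 mm². Checking containment: the cross-section at z = 6.8 is a subset of the cross-section at z = 5.1.

entirely on top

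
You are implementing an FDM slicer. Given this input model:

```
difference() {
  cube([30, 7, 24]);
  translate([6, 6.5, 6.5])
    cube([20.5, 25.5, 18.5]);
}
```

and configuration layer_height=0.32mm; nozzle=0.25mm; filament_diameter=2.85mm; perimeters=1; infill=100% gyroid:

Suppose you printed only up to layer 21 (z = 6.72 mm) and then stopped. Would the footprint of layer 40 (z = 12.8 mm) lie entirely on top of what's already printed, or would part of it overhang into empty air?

Compare the two slices. At z = 6.72: the 30×7 cube contributes its full rectangle (area 210.00 mm²); the cube at (6, 6.5) (footprint 20.5×25.5) is included at this height (area 522.75 mm²); Subtracting the remaining from the first: starting from the 30×7 cube (210.00 mm²), the 20.5×25.5 cube at (6, 6.5) partially overlaps it — only the 10.25 mm² overlap (of its 522.75 mm²) is removed, clipping the outline — area = 199.75 mm². At z = 12.8: the cube (footprint 30×7) is included at this height (area 210.00 mm²); the 20.5×25.5 cube at (6, 6.5) contributes its full rectangle (area 522.75 mm²); Taking the first minus the rest: starting from the 30×7 cube (210.00 mm²), the 20.5×25.5 cube at (6, 6.5) partially overlaps it — only the 10.25 mm² overlap (of its 522.75 mm²) is removed, clipping the outline — area = 199.75 mm². Checking containment: the cross-section at z = 12.8 is a subset of the cross-section at z = 6.72.

entirely on top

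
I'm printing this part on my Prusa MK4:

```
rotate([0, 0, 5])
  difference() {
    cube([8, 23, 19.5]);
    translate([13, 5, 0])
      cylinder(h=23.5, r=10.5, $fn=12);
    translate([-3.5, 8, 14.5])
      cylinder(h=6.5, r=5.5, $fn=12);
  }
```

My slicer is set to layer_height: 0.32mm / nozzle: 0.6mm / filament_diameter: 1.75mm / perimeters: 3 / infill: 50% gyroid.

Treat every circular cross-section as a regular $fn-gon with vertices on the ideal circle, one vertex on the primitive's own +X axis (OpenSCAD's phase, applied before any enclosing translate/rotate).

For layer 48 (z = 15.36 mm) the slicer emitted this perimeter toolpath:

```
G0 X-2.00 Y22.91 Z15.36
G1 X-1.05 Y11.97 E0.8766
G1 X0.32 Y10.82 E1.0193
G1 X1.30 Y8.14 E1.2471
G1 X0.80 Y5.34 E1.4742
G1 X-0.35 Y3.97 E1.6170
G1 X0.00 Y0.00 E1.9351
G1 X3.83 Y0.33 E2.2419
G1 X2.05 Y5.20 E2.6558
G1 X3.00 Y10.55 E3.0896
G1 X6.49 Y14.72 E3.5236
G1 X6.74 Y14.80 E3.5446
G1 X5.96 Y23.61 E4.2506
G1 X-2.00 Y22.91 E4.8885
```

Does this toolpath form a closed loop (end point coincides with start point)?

Start point (G0): (-2.00, 22.91). End point (last G1): the path returns to the start — closed.

yes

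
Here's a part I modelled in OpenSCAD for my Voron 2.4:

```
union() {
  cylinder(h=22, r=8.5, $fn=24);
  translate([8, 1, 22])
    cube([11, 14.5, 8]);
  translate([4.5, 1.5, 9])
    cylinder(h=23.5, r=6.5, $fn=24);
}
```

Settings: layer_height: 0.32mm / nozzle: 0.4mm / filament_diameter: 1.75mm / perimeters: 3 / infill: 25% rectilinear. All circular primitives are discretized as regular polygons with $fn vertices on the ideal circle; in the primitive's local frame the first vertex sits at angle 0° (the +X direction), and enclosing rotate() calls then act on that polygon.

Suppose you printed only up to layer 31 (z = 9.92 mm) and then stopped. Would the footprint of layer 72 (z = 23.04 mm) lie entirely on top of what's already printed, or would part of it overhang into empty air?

Compare the two slices. At z = 9.92: the r=8.5 cylinder contributes a regular 24-gon of circumradius 8.5 (area = (24/2)·8.500²·sin(360°/24) = 224.40 mm²); the cube at (8, 1) is absent (z outside [22, 30]); the r=6.5 cylinder at (4.5, 1.5) contributes a regular 24-gon of circumradius 6.5 (area = (24/2)·6.500²·sin(360°/24) = 131.22 mm²); Taking the union: the regions partially overlap — summed areas 355.62 mm² minus the doubly-counted overlap 101.66 mm² gives 253.96 mm² — area = 253.96 mm². At z = 23.04: the cylinder is absent (z outside [0, 22]); the cube at (8, 1) (footprint 11×14.5) is included at this height (area 159.50 mm²); the r=6.5 cylinder at (4.5, 1.5) contributes a regular 24-gon of circumradius 6.5 (area = (24/2)·6.500²·sin(360°/24) = 131.22 mm²); Taking the union: the regions partially overlap — summed areas 290.72 mm² minus the doubly-counted overlap 12.82 mm² gives 277.90 mm² — area = 277.90 mm². Checking containment: at z = 23.04 the cross-section extends beyond the z = 9.92 cross-section by about 146.68 mm².

part overhangs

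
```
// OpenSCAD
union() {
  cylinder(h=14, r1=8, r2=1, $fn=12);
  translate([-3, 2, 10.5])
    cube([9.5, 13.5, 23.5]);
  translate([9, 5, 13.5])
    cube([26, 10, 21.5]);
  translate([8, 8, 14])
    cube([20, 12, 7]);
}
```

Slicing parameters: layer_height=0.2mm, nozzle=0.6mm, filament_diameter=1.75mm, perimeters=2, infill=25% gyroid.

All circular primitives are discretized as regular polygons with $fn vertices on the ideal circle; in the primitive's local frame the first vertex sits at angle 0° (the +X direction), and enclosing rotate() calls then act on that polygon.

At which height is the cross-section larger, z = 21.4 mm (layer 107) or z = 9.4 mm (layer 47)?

layer 107 (z = 21.4 mm)

Layer 107 (z = 21.4): the cone is absent (z outside [0, 14]); the 9.5×13.5 cube at (-3, 2) contributes its full rectangle (area 128.25 mm²); the cube at (9, 5) (footprint 26×10) is included at this height (area 260.00 mm²); the cube at (8, 8) is not intersected at this z (z outside [14, 21]); Merging all regions: the 2 present regions are separate (no shared area or edge), so areas and boundary lengths simply add and each stays a separate island — area = 388.25 mm². So its area = 388.25 mm². Layer 47 (z = 9.4): the cone contributes a regular 12-gon of circumradius 3.300 (interpolated between r1=8 and r2=1 at t=0.671) (area = (12/2)·3.300²·sin(360°/12) = 32.67 mm²); the cube at (-3, 2) does not reach this height (z outside [10.5, 34]); the cube at (9, 5) is absent (z outside [13.5, 35]); the cube at (8, 8) does not reach this height (z outside [14, 21]); Taking the union: only the cone is present, so the union is just that shape — area = 32.67 mm². So its area = 32.67 mm². Layer 107 is larger (388.25 vs 32.67 mm²).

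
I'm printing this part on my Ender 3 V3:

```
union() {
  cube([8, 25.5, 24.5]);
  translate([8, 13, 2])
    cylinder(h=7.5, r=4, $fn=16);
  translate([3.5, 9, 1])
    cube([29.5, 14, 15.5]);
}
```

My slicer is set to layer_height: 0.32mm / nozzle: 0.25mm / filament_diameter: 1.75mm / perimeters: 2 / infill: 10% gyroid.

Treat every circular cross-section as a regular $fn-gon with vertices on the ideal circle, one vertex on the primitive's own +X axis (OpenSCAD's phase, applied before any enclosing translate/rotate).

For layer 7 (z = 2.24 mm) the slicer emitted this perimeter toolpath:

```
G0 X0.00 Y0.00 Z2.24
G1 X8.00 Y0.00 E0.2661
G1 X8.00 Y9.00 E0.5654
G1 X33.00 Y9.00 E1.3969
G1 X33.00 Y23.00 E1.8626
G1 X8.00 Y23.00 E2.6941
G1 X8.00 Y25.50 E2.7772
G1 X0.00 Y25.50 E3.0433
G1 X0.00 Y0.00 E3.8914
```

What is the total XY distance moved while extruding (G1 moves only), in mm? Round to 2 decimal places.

Sum the Euclidean lengths of each G1 segment: total = 117.00 mm.

117.00 mm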